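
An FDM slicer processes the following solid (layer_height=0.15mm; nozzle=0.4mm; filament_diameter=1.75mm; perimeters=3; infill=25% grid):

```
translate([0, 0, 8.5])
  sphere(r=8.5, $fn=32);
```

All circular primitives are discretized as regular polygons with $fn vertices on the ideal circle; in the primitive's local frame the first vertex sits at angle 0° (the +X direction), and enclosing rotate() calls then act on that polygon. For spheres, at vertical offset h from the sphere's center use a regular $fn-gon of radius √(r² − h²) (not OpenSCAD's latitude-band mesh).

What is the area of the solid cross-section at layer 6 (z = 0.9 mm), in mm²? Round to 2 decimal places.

At z = 0.9 mm: the sphere: section is a regular 32-gon, circumradius = √(r²−h²) = √(8.5²−7.6²) = 3.807 (area = (32/2)·3.807²·sin(360°/32) = 45.23 mm²). Overall, the cross-section is a single solid region. Net area = 45.23 mm².

45.23 mm²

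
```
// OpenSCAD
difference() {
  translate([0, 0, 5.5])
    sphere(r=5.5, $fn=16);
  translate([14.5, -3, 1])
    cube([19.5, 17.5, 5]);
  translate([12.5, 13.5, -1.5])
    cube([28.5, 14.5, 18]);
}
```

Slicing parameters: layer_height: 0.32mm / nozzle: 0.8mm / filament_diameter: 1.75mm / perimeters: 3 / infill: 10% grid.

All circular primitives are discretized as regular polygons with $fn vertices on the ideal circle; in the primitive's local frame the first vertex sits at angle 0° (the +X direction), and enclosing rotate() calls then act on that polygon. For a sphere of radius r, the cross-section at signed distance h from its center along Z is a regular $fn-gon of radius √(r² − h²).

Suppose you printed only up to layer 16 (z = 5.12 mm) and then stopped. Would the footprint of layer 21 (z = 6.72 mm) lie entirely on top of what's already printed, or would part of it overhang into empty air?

Compare the two slices. At z = 5.12: the r=5.5 sphere slices to a regular 16-gon of circumradius 5.487 (√(r²−h²) with h=0.38 from center) (area = (16/2)·5.487²·sin(360°/16) = 92.17 mm²); the 19.5×17.5 cube at (14.5, -3) contributes its full rectangle (area 341.25 mm²); the 28.5×14.5 cube at (12.5, 13.5) contributes its full rectangle (area 413.25 mm²); After the difference (first − rest): starting from the r=5.5 sphere (92.17 mm²), the 19.5×17.5 cube at (14.5, -3) misses the remaining region (no effect); the 28.5×14.5 cube at (12.5, 13.5) misses the remaining region (no effect) — area = 92.17 mm². At z = 6.72: the r=5.5 sphere slices to a regular 16-gon of circumradius 5.363 (√(r²−h²) with h=1.22 from center) (area = (16/2)·5.363²·sin(360°/16) = 88.05 mm²); the cube at (14.5, -3) is not intersected at this z (z outside [1, 6]); the 28.5×14.5 cube at (12.5, 13.5) contributes its full rectangle (area 413.25 mm²); After the difference (first − rest): starting from the r=5.5 sphere (88.05 mm²), the 28.5×14.5 cube at (12.5, 13.5) misses the remaining region (no effect) — area = 88.05 mm². Checking containment: the cross-section at z = 6.72 is a subset of the cross-section at z = 5.12.

entirely on top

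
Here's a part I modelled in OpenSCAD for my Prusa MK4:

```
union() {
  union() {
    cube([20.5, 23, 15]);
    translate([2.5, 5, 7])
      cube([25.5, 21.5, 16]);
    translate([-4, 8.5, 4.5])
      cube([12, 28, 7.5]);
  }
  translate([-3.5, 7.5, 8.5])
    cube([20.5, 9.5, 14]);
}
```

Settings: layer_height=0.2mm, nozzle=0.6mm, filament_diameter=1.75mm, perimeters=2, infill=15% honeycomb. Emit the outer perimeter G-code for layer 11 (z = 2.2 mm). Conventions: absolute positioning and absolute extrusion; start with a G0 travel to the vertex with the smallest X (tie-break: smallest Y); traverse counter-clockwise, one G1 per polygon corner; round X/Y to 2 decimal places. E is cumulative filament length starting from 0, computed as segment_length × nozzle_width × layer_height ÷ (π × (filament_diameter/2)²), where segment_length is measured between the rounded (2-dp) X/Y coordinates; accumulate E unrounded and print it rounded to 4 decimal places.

G0 X0.00 Y0.00 Z2.20
G1 X20.50 Y0.00 E1.0227
G1 X20.50 Y23.00 E2.1702
G1 X0.00 Y23.00 E3.1930
G1 X0.00 Y0.00 E4.3404

At z = 2.2 mm: the 20.5×23 cube contributes its full rectangle; the cube at (2.5, 5) does not reach this height (z outside [7, 23]); the cube at (-4, 8.5) is absent (z outside [4.5, 12]); Merging all regions: only the 20.5×23 cube is present, so the union is just that shape — 1 connected region; the cube at (-3.5, 7.5) does not reach this height (z outside [8.5, 22.5]); Merging all regions: only that combined region is present, so the union is just that shape — 1 connected region. The outline is a single polygon with 4 vertices. Extrusion per mm of travel: 0.6 × 0.2 / (π × 0.875²) = 0.049890. Accumulating E over each segment gives final E = 4.3404.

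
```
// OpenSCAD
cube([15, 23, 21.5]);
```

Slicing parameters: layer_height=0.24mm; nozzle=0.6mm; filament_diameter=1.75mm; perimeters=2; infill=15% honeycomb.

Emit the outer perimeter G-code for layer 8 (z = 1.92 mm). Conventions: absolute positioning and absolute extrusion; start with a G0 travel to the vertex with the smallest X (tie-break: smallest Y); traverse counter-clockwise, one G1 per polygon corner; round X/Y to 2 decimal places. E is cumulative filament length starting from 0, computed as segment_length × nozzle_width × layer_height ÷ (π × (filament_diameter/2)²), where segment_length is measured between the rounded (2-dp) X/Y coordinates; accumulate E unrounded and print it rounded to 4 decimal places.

G0 X0.00 Y0.00 Z1.92
G1 X15.00 Y0.00 E0.8980
G1 X15.00 Y23.00 E2.2750
G1 X0.00 Y23.00 E3.1730
G1 X0.00 Y0.00 E4.5500

At z = 1.92 mm: the cube (footprint 15×23) is included at this height. The outline is a single polygon with 4 vertices. Extrusion per mm of travel: 0.6 × 0.24 / (π × 0.875²) = 0.059868. Accumulating E over each segment gives final E = 4.5500.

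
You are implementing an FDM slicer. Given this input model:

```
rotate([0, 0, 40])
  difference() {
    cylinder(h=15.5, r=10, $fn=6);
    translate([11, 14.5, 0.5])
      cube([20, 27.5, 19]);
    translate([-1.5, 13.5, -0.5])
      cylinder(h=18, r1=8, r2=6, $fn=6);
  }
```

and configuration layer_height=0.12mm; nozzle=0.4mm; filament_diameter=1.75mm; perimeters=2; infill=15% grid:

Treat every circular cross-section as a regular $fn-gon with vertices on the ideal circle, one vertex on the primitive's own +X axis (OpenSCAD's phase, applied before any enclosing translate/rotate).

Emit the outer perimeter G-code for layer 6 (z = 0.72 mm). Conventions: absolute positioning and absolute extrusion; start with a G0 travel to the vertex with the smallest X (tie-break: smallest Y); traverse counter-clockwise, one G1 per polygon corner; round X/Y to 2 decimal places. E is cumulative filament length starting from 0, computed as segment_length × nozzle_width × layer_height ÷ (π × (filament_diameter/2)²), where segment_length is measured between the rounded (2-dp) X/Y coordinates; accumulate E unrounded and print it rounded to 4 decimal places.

G0 X-9.12 Y1.87 Z0.72
G1 X-7.66 Y-6.43 E0.1682
G1 X1.74 Y-9.85 E0.3678
G1 X9.40 Y-3.42 E0.5674
G1 X7.66 Y6.43 E0.7670
G1 X-1.74 Y9.85 E0.9666
G1 X-2.83 Y8.93 E0.9951
G1 X-2.44 Y6.69 E1.0404
G1 X-8.46 Y1.63 E1.1974
G1 X-9.12 Y1.87 E1.2114

At z = 0.72 mm: the cylinder: section is a regular 6-gon, circumradius r=10; the 20×27.5 cube at (11, 14.5) contributes its full rectangle; the cone at (-1.5, 13.5) (r1=8→r2=6) has section circumradius 7.864 here — a regular 6-gon; Subtracting the remaining from the first: starting from the r=10 cylinder, the 20×27.5 cube at (11, 14.5) misses the remaining region (no effect); the cone at (-1.5, 13.5) partially overlaps it — only the 16.68 mm² overlap (of its 160.69 mm²) is removed, clipping the outline — 1 connected region; (rotated 40° about Z; rotation is an isometry so areas/perimeters/island counts are preserved). The outline is a single polygon with 9 vertices. Extrusion per mm of travel: 0.4 × 0.12 / (π × 0.875²) = 0.019956. Accumulating E over each segment gives final E = 1.2114.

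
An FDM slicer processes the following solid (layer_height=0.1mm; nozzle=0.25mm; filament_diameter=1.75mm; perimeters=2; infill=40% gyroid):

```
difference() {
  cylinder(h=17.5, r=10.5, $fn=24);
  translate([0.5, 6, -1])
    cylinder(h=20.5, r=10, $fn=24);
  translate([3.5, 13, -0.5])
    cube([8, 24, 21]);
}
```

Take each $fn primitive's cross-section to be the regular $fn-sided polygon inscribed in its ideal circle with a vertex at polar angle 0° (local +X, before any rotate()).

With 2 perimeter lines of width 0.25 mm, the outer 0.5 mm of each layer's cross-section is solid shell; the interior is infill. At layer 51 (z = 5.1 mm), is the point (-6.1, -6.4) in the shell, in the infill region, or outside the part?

infill

At z = 5.1 mm: the r=10.5 cylinder gives a regular 24-gon of circumradius 10.5 (constant along its height); the r=10 cylinder at (0.5, 6) gives a regular 24-gon of circumradius 10 (constant along its height); the cube at (3.5, 13) is present — its section is the full 8×24 rectangle; Taking the first minus the rest: starting from the r=10.5 cylinder, the r=10 cylinder at (0.5, 6) partially overlaps it — only the 205.14 mm² overlap (of its 310.58 mm²) is removed, clipping the outline; the 8×24 cube at (3.5, 13) misses the remaining region (no effect) — 1 connected region. Overall, the cross-section is a single solid region. The nearest boundary edge runs (-5.25, -9.09)→(-7.42, -7.42); distance from the point to it = 1.62 mm. The point is inside the cross-section and 1.62 mm from the nearest boundary — more than the 0.5 mm shell width (2 × 0.25), so it's in the infill interior.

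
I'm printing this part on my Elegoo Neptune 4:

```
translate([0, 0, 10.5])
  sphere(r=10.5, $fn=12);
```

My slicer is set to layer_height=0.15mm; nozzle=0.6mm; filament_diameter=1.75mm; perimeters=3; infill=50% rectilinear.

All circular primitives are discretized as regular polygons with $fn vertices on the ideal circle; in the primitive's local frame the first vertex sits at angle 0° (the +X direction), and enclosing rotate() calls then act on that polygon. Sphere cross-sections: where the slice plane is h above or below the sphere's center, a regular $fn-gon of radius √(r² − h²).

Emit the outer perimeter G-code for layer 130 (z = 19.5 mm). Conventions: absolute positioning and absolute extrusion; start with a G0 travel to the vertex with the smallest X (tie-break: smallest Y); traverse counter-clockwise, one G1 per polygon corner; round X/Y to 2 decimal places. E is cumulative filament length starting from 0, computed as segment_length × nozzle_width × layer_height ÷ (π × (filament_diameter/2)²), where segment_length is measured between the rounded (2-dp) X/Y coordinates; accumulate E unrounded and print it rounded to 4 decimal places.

G0 X-5.41 Y0.00 Z19.50
G1 X-4.68 Y-2.70 E0.1047
G1 X-2.70 Y-4.68 E0.2094
G1 X0.00 Y-5.41 E0.3141
G1 X2.70 Y-4.68 E0.4187
G1 X4.68 Y-2.70 E0.5235
G1 X5.41 Y0.00 E0.6282
G1 X4.68 Y2.70 E0.7328
G1 X2.70 Y4.68 E0.8376
G1 X0.00 Y5.41 E0.9423
G1 X-2.70 Y4.68 E1.0469
G1 X-4.68 Y2.70 E1.1517
G1 X-5.41 Y0.00 E1.2563

At z = 19.5 mm: the sphere: section is a regular 12-gon, circumradius = √(r²−h²) = √(10.5²−9²) = 5.408. The outline is a single polygon with 12 vertices. Extrusion per mm of travel: 0.6 × 0.15 / (π × 0.875²) = 0.037418. Accumulating E over each segment gives final E = 1.2563.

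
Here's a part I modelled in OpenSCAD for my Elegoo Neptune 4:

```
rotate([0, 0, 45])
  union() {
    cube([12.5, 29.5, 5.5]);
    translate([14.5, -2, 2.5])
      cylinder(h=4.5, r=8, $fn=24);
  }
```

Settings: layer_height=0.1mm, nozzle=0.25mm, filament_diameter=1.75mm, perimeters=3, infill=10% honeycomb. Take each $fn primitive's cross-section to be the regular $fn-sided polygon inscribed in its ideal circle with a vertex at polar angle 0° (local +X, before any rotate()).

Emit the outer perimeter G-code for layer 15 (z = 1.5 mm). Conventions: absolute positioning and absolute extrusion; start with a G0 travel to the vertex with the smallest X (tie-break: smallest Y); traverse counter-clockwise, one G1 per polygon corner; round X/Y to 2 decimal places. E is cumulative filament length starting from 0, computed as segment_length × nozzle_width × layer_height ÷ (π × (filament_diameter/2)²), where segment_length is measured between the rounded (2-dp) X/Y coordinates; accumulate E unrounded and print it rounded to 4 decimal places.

G0 X-20.86 Y20.86 Z1.50
G1 X0.00 Y0.00 E0.3066
G1 X8.84 Y8.84 E0.4366
G1 X-12.02 Y29.70 E0.7432
G1 X-20.86 Y20.86 E0.8731

At z = 1.5 mm: the cube is present — its section is the full 12.5×29.5 rectangle; the cylinder at (14.5, -2) does not reach this height (z outside [2.5, 7]); Combining (union): only the 12.5×29.5 cube is present, so the union is just that shape — 1 connected region; (whole slice rotated 45° about Z — lengths, areas and connectivity unchanged). The outline is a single polygon with 4 vertices. Extrusion per mm of travel: 0.25 × 0.1 / (π × 0.875²) = 0.010394. Accumulating E over each segment gives final E = 0.8731.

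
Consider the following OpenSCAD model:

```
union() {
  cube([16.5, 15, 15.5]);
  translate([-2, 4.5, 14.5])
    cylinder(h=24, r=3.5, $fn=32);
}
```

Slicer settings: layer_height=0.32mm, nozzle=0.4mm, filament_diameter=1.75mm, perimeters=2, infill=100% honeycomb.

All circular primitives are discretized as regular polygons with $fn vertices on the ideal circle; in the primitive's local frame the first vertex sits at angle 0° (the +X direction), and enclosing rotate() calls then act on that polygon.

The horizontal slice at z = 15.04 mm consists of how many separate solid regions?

1

At z = 15.04 mm: the cube is present — its section is the full 16.5×15 rectangle; the r=3.5 cylinder at (-2, 4.5) contributes a regular 32-gon of circumradius 3.5; Merging all regions: the regions partially overlap (shared area 5.97 mm²), so overlapping operands fuse into one piece — 1 connected region. The result has 1 disconnected region.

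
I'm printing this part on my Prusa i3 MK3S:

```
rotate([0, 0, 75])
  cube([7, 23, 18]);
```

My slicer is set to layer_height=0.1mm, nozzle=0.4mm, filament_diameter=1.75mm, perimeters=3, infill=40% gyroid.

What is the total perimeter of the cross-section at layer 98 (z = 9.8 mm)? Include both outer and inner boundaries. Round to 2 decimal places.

60.00 mm

At z = 9.8 mm: the 7×23 cube contributes its full rectangle (perimeter 60.00 mm); (whole slice rotated 75° about Z — lengths, areas and connectivity unchanged). Overall, the cross-section is a single solid region. Total boundary length (outer) = 60.00 mm.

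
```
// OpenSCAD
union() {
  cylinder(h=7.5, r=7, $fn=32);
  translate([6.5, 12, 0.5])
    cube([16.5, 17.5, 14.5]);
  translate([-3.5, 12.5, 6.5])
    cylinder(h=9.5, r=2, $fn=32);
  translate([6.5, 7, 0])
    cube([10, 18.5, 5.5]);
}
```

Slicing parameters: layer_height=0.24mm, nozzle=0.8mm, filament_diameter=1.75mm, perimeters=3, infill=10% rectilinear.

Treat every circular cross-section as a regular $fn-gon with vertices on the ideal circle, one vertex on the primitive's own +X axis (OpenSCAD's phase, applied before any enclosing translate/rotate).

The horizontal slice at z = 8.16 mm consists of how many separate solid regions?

At z = 8.16 mm: the cylinder is absent (z outside [0, 7.5]); the 16.5×17.5 cube at (6.5, 12) contributes its full rectangle; the r=2 cylinder at (-3.5, 12.5) gives a regular 32-gon of circumradius 2 (constant along its height); the cube at (6.5, 7) is absent (z outside [0, 5.5]); Taking the union: the 2 present regions are separate (no shared area or edge), so areas and boundary lengths simply add and each stays a separate island — 2 connected regions. The result has 2 disconnected regions.

2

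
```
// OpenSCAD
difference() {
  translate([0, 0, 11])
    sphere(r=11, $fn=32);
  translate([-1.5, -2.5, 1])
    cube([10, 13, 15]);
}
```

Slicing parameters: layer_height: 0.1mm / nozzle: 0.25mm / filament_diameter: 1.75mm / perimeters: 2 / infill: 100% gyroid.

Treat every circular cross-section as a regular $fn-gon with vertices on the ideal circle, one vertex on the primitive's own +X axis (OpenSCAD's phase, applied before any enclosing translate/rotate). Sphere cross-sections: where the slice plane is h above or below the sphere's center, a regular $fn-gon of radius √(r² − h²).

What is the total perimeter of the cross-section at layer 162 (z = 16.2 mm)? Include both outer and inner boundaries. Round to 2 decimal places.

60.81 mm

At z = 16.2 mm: the r=11 sphere contributes a regular 32-gon of circumradius √(11²−5.2²) = 9.693 (perimeter = 2·32·9.693·sin(180°/32) = 60.81 mm); the cube at (-1.5, -2.5) is absent (z outside [1, 16]); Taking the first minus the rest: none of the subtracted shapes is present at this height, so the r=11 sphere is unchanged — boundary = 60.81 mm. Overall, the cross-section is a single solid region. Total boundary length (outer) = 60.81 mm.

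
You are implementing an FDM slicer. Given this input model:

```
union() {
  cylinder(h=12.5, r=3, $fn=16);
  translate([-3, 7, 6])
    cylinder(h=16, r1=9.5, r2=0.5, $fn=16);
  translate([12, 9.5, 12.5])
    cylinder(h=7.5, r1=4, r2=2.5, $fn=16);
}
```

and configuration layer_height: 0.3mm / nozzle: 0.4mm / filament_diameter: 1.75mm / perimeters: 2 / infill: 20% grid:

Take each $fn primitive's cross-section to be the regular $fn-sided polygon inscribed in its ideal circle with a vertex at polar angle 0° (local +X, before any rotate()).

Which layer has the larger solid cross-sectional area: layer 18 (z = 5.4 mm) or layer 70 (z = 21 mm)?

Layer 18 (z = 5.4): the r=3 cylinder contributes a regular 16-gon of circumradius 3 (area = (16/2)·3.000²·sin(360°/16) = 27.55 mm²); the cone at (-3, 7) is not intersected at this z (z outside [6, 22]); the cone at (12, 9.5) does not reach this height (z outside [12.5, 20]); Merging all regions: only the r=3 cylinder is present, so the union is just that shape — area = 27.55 mm². So its area = 27.55 mm². Layer 70 (z = 21): the cylinder does not reach this height (z outside [0, 12.5]); the cone at (-3, 7) contributes a regular 16-gon of circumradius 1.062 (interpolated between r1=9.5 and r2=0.5 at t=0.938) (area = (16/2)·1.062²·sin(360°/16) = 3.46 mm²); the cone at (12, 9.5) is not intersected at this z (z outside [12.5, 20]); Merging all regions: only the cone at (-3, 7) is present, so the union is just that shape — area = 3.46 mm². So its area = 3.46 mm². Layer 18 is larger (27.55 vs 3.46 mm²).

layer 18 (z = 5.4 mm)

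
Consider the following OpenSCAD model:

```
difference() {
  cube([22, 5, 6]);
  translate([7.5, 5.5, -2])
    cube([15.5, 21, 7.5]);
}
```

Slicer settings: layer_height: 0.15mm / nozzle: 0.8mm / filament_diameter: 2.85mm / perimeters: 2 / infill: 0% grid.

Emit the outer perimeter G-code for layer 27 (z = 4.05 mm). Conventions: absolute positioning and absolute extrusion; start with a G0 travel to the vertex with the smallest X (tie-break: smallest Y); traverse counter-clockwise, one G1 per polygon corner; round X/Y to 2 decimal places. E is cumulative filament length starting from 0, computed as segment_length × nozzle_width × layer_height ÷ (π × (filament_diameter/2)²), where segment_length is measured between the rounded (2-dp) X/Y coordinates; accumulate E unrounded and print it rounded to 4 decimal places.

At z = 4.05 mm: the cube is present — its section is the full 22×5 rectangle; the cube at (7.5, 5.5) (footprint 15.5×21) is included at this height; After the difference (first − rest): starting from the 22×5 cube, the 15.5×21 cube at (7.5, 5.5) misses the remaining region (no effect) — 1 connected region. The outline is a single polygon with 4 vertices. Extrusion per mm of travel: 0.8 × 0.15 / (π × 1.425²) = 0.018811. Accumulating E over each segment gives final E = 1.0158.

G0 X0.00 Y0.00 Z4.05
G1 X22.00 Y0.00 E0.4138
G1 X22.00 Y5.00 E0.5079
G1 X0.00 Y5.00 E0.9217
G1 X0.00 Y0.00 E1.0158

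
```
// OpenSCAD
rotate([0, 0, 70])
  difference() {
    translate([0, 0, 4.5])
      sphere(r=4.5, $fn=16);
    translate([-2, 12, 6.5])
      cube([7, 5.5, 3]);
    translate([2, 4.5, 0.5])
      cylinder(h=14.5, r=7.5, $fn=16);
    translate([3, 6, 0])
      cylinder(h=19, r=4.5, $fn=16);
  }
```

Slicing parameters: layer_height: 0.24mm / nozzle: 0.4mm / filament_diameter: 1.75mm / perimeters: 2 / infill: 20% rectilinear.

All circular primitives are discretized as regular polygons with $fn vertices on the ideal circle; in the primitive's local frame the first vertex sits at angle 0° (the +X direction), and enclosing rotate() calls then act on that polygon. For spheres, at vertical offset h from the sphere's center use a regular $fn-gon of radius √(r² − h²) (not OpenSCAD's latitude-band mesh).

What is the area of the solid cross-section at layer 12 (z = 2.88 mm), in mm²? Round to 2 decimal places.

At z = 2.88 mm: the r=4.5 sphere contributes a regular 16-gon of circumradius √(4.5²−1.62²) = 4.198 (area = (16/2)·4.198²·sin(360°/16) = 53.96 mm²); the cube at (-2, 12) is absent (z outside [6.5, 9.5]); the r=7.5 cylinder at (2, 4.5) gives a regular 16-gon of circumradius 7.5 (constant along its height) (area = (16/2)·7.500²·sin(360°/16) = 172.21 mm²); the cylinder at (3, 6): section is a regular 16-gon, circumradius r=4.5 (area = (16/2)·4.500²·sin(360°/16) = 61.99 mm²); Taking the first minus the rest: starting from the r=4.5 sphere (53.96 mm²), the r=7.5 cylinder at (2, 4.5) partially overlaps it — only the 43.99 mm² overlap (of its 172.21 mm²) is removed, clipping the outline; the r=4.5 cylinder at (3, 6) misses the remaining region (no effect) — area = 9.97 mm²; (whole slice rotated 70° about Z — lengths, areas and connectivity unchanged). Overall, the cross-section is a single solid region. Net area = 9.97 mm².

9.97 mm²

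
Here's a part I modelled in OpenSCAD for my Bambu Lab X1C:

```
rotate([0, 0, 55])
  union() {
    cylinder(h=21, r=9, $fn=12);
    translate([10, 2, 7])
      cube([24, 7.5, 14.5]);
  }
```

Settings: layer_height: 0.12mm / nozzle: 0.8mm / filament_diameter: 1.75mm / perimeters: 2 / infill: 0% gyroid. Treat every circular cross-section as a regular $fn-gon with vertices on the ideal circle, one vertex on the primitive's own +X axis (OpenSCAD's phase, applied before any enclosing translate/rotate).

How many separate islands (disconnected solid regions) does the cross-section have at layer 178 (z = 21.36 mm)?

At z = 21.36 mm: the cylinder does not reach this height (z outside [0, 21]); the cube at (10, 2) is present — its section is the full 24×7.5 rectangle; Taking the union: only the 24×7.5 cube at (10, 2) is present, so the union is just that shape — 1 connected region; (whole slice rotated 55° about Z — lengths, areas and connectivity unchanged). Overall, the cross-section is a single solid region. Island count = 1.

1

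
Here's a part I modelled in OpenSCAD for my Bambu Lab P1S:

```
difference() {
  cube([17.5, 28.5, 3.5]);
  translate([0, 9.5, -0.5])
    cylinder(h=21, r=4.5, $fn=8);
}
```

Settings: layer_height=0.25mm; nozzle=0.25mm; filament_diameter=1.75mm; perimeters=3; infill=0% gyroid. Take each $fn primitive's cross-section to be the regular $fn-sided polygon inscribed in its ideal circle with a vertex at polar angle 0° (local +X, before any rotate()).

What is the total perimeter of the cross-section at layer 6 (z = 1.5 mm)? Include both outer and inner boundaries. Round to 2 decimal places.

At z = 1.5 mm: the 17.5×28.5 cube contributes its full rectangle (perimeter 92.00 mm); the r=4.5 cylinder at (0, 9.5) contributes a regular 8-gon of circumradius 4.5 (perimeter = 2·8·4.500·sin(180°/8) = 27.55 mm); Taking the first minus the rest: starting from the 17.5×28.5 cube, the r=4.5 cylinder at (0, 9.5) partially overlaps it — only the 28.64 mm² overlap (of its 57.28 mm²) is removed, clipping the outline — boundary = 96.78 mm. Overall, the cross-section is a single solid region. Total boundary length (outer) = 96.78 mm.

96.78 mm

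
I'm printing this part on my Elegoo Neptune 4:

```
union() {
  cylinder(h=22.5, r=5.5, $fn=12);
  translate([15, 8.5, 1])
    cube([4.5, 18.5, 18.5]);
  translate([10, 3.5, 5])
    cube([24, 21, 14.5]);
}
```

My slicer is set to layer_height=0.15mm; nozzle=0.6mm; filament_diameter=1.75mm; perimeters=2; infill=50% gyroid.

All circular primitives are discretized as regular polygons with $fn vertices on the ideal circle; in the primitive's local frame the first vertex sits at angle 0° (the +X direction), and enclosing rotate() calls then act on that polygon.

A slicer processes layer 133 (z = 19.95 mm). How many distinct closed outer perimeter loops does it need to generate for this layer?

At z = 19.95 mm: the r=5.5 cylinder contributes a regular 12-gon of circumradius 5.5; the cube at (15, 8.5) is absent (z outside [1, 19.5]); the cube at (10, 3.5) is not intersected at this z (z outside [5, 19.5]); Merging all regions: only the r=5.5 cylinder is present, so the union is just that shape — 1 connected region. The result has 1 disconnected region.

1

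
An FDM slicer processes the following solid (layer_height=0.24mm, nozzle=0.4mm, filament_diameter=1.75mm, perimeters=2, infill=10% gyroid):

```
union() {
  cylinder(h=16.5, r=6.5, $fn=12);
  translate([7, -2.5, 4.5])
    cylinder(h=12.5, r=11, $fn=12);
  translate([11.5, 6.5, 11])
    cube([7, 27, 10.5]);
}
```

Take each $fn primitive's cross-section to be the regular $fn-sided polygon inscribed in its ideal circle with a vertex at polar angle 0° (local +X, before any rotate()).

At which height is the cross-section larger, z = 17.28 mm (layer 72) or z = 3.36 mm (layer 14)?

Layer 72 (z = 17.28): the cylinder is absent (z outside [0, 16.5]); the cylinder at (7, -2.5) does not reach this height (z outside [4.5, 17]); the cube at (11.5, 6.5) is present — its section is the full 7×27 rectangle (area 189.00 mm²); Combining (union): only the 7×27 cube at (11.5, 6.5) is present, so the union is just that shape — area = 189.00 mm². So its area = 189.00 mm². Layer 14 (z = 3.36): the r=6.5 cylinder gives a regular 12-gon of circumradius 6.5 (constant along its height) (area = (12/2)·6.500²·sin(360°/12) = 126.75 mm²); the cylinder at (7, -2.5) is absent (z outside [4.5, 17]); the cube at (11.5, 6.5) does not reach this height (z outside [11, 21.5]); Taking the union: only the r=6.5 cylinder is present, so the union is just that shape — area = 126.75 mm². So its area = 126.75 mm². Layer 72 is larger (189.00 vs 126.75 mm²).

layer 72 (z = 17.28 mm)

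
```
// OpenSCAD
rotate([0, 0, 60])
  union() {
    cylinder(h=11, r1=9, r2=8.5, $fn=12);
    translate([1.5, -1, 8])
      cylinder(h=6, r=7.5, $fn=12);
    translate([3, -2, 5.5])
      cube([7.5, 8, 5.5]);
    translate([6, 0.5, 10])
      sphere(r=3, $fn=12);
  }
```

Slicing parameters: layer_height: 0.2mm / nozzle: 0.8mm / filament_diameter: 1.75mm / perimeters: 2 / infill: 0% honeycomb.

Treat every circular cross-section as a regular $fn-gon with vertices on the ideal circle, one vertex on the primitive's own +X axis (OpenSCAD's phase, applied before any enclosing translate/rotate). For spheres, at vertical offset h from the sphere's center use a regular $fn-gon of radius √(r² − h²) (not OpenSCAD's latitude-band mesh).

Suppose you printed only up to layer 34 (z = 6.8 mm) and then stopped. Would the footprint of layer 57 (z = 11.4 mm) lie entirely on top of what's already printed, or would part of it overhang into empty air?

part overhangs

Compare the two slices. At z = 6.8: the cone: at t=0.618 of its height the radius interpolates to r₁+(r₂−r₁)t = 8.691, giving a regular 12-gon of that circumradius (area = (12/2)·8.691²·sin(360°/12) = 226.60 mm²); the cylinder at (1.5, -1) is not intersected at this z (z outside [8, 14]); the cube at (3, -2) (footprint 7.5×8) is included at this height (area 60.00 mm²); the sphere at (6, 0.5) is absent (|z−center|=3.200 > r=3); Merging all regions: the regions partially overlap — summed areas 286.60 mm² minus the doubly-counted overlap 39.17 mm² gives 247.43 mm² — area = 247.43 mm²; (whole slice rotated 60° about Z — lengths, areas and connectivity unchanged). At z = 11.4: the cone is absent (z outside [0, 11]); the r=7.5 cylinder at (1.5, -1) gives a regular 12-gon of circumradius 7.5 (constant along its height) (area = (12/2)·7.500²·sin(360°/12) = 168.75 mm²); the cube at (3, -2) is not intersected at this z (z outside [5.5, 11]); the r=3 sphere at (6, 0.5) contributes a regular 12-gon of circumradius √(3²−1.4²) = 2.653 (area = (12/2)·2.653²·sin(360°/12) = 21.12 mm²); Taking the union: the regions partially overlap — summed areas 189.87 mm² minus the doubly-counted overlap 21.04 mm² gives 168.83 mm² — area = 168.83 mm²; (rotated 60° about Z; rotation is an isometry so areas/perimeters/island counts are preserved). Checking containment: at z = 11.4 the cross-section extends beyond the z = 6.8 cross-section by about 4.79 mm².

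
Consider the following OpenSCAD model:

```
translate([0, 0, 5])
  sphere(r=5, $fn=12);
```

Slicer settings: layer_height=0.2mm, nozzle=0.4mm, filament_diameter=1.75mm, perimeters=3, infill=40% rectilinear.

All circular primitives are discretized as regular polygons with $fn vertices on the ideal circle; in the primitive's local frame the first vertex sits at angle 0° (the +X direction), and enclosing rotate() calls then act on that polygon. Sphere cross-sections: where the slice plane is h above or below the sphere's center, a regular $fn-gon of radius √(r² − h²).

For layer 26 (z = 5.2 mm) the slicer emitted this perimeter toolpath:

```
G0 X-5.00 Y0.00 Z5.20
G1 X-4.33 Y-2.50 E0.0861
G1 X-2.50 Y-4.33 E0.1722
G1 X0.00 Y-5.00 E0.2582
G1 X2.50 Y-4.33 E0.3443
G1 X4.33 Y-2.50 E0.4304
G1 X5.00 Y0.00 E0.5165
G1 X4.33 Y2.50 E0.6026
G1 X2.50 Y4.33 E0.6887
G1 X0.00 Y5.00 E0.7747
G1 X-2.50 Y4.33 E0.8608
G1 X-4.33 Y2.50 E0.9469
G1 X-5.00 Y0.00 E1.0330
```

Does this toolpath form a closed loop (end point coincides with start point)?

yes

Start point (G0): (-5.00, 0.00). End point (last G1): the path returns to the start — closed.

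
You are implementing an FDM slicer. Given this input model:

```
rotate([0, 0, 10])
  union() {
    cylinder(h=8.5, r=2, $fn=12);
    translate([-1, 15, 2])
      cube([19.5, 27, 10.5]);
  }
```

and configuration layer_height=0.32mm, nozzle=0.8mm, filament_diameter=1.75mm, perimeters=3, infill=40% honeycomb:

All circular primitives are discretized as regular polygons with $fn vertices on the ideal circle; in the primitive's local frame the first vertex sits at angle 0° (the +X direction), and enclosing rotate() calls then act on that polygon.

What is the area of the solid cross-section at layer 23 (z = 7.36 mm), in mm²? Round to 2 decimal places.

538.50 mm²

At z = 7.36 mm: the cylinder: section is a regular 12-gon, circumradius r=2 (area = (12/2)·2.000²·sin(360°/12) = 12.00 mm²); the cube at (-1, 15) (footprint 19.5×27) is included at this height (area 526.50 mm²); Taking the union: the 2 present regions are separate (no shared area or edge), so areas and boundary lengths simply add and each stays a separate island — area = 538.50 mm²; (whole slice rotated 10° about Z — lengths, areas and connectivity unchanged). Overall, the cross-section has 2 separate islands. Net area = 538.50 mm².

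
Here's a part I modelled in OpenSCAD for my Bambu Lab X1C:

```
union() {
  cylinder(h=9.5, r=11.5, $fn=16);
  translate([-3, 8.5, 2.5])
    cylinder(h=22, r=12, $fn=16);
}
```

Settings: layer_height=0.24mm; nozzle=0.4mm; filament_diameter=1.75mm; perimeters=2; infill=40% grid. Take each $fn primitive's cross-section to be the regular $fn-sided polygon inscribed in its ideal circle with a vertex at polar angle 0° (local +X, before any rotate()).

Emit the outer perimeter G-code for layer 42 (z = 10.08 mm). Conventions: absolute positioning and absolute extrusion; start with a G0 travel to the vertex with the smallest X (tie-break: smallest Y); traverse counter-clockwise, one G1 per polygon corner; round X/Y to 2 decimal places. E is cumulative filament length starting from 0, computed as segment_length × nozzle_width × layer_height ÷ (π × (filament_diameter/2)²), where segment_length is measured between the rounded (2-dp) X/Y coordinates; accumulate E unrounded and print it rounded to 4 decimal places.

At z = 10.08 mm: the cylinder does not reach this height (z outside [0, 9.5]); the r=12 cylinder at (-3, 8.5) gives a regular 16-gon of circumradius 12 (constant along its height); Taking the union: only the r=12 cylinder at (-3, 8.5) is present, so the union is just that shape — 1 connected region. The outline is a single polygon with 16 vertices. Extrusion per mm of travel: 0.4 × 0.24 / (π × 0.875²) = 0.039912. Accumulating E over each segment gives final E = 2.9907.

G0 X-15.00 Y8.50 Z10.08
G1 X-14.09 Y3.91 E0.1868
G1 X-11.49 Y0.01 E0.3738
G1 X-7.59 Y-2.59 E0.5609
G1 X-3.00 Y-3.50 E0.7477
G1 X1.59 Y-2.59 E0.9344
G1 X5.49 Y0.01 E1.1215
G1 X8.09 Y3.91 E1.3086
G1 X9.00 Y8.50 E1.4954
G1 X8.09 Y13.09 E1.6821
G1 X5.49 Y16.99 E1.8692
G1 X1.59 Y19.59 E2.0563
G1 X-3.00 Y20.50 E2.2430
G1 X-7.59 Y19.59 E2.4298
G1 X-11.49 Y16.99 E2.6169
G1 X-14.09 Y13.09 E2.8040
G1 X-15.00 Y8.50 E2.9907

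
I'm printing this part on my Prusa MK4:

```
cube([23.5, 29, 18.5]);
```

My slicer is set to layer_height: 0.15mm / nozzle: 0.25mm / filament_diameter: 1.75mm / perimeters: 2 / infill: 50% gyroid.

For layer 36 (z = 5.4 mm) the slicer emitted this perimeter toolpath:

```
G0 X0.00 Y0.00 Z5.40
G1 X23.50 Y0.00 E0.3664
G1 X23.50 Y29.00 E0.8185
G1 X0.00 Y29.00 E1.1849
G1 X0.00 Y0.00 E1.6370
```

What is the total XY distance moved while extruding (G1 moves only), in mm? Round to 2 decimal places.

Sum the Euclidean lengths of each G1 segment: total = 105.00 mm.

105.00 mm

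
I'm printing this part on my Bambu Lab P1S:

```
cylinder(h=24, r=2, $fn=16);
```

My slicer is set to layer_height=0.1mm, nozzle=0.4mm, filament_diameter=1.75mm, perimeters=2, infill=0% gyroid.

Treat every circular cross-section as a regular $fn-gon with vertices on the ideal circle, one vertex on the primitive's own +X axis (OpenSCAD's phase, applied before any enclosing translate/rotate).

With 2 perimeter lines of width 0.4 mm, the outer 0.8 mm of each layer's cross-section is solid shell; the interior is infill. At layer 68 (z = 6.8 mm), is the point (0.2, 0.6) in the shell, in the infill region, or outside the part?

At z = 6.8 mm: the cylinder: section is a regular 16-gon, circumradius r=2. Overall, the cross-section is a single solid region. The nearest boundary edge runs (0.77, 1.85)→(0.00, 2.00); distance from the point to it = 1.33 mm. The point is inside the cross-section and 1.33 mm from the nearest boundary — more than the 0.8 mm shell width (2 × 0.4), so it's in the infill interior.

infill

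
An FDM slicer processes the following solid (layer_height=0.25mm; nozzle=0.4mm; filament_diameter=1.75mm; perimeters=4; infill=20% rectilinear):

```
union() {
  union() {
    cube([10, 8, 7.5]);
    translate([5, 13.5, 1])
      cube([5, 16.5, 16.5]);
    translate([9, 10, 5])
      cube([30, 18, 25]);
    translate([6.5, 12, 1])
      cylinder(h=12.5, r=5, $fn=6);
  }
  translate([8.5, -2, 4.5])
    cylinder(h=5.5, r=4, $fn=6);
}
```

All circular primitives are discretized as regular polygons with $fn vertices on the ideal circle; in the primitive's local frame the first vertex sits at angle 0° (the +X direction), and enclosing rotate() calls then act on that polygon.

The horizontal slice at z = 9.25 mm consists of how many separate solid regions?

At z = 9.25 mm: the cube is absent (z outside [0, 7.5]); the cube at (5, 13.5) (footprint 5×16.5) is included at this height; the cube at (9, 10) is present — its section is the full 30×18 rectangle; the r=5 cylinder at (6.5, 12) gives a regular 6-gon of circumradius 5 (constant along its height); Combining (union): the regions partially overlap (shared area 35.08 mm²), so overlapping operands fuse into one piece — 1 connected region; the cylinder at (8.5, -2): section is a regular 6-gon, circumradius r=4; Taking the union: the 2 present regions are separate (no shared area or edge), so areas and boundary lengths simply add and each stays a separate island — 2 connected regions. The result has 2 disconnected regions.

2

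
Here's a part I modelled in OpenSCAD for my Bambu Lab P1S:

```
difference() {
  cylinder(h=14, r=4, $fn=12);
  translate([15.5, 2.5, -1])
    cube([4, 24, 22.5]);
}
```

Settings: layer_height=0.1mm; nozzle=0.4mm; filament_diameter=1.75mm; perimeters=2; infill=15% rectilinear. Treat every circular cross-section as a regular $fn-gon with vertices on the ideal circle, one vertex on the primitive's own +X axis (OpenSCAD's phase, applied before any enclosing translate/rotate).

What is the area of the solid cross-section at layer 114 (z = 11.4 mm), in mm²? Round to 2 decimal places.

48.00 mm²

At z = 11.4 mm: the cylinder: section is a regular 12-gon, circumradius r=4 (area = (12/2)·4.000²·sin(360°/12) = 48.00 mm²); the 4×24 cube at (15.5, 2.5) contributes its full rectangle (area 96.00 mm²); Subtracting the remaining from the first: starting from the r=4 cylinder (48.00 mm²), the 4×24 cube at (15.5, 2.5) misses the remaining region (no effect) — area = 48.00 mm². Overall, the cross-section is a single solid region. Net area = 48.00 mm².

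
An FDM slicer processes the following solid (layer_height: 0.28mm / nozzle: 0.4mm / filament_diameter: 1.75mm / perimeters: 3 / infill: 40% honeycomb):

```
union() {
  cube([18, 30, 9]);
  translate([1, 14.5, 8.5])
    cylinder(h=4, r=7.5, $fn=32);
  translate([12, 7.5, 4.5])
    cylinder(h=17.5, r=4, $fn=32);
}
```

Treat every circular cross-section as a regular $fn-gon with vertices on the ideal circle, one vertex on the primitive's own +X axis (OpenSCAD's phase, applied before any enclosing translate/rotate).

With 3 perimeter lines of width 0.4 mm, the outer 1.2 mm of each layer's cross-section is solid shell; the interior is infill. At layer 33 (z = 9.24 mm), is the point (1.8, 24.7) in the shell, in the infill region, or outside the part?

outside

At z = 9.24 mm: the cube is not intersected at this z (z outside [0, 9]); the cylinder at (1, 14.5): section is a regular 32-gon, circumradius r=7.5; the cylinder at (12, 7.5): section is a regular 32-gon, circumradius r=4; Taking the union: the 2 present regions are separate (no shared area or edge), so areas and boundary lengths simply add and each stays a separate island — 2 connected regions. Overall, the cross-section has 2 separate islands. The nearest boundary edge runs (1.00, 22.00)→(2.46, 21.86); distance from the point to it = 2.77 mm. The point is not inside any of the regions above, so it lies outside the cross-section (2.77 mm from the nearest boundary).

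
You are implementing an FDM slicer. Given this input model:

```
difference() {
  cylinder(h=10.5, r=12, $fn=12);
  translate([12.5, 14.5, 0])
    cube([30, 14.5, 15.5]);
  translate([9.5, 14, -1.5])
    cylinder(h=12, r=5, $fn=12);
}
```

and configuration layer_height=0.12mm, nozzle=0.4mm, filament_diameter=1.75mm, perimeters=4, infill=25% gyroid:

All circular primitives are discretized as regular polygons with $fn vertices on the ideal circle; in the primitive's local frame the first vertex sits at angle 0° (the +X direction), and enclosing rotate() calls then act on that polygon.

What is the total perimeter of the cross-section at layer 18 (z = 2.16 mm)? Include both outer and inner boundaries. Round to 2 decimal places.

At z = 2.16 mm: the cylinder: section is a regular 12-gon, circumradius r=12 (perimeter = 2·12·12.000·sin(180°/12) = 74.54 mm); the cube at (12.5, 14.5) is present — its section is the full 30×14.5 rectangle (perimeter 89.00 mm); the r=5 cylinder at (9.5, 14) contributes a regular 12-gon of circumradius 5 (perimeter = 2·12·5.000·sin(180°/12) = 31.06 mm); After the difference (first − rest): starting from the r=12 cylinder, the 30×14.5 cube at (12.5, 14.5) misses the remaining region (no effect); the r=5 cylinder at (9.5, 14) misses the remaining region (no effect) — boundary = 74.54 mm. Overall, the cross-section is a single solid region. Total boundary length (outer) = 74.54 mm.

74.54 mm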